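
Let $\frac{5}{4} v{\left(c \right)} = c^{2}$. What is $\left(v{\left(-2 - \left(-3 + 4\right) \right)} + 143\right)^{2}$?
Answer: $\frac{564001}{25} \approx 22560.0$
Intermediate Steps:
$v{\left(c \right)} = \frac{4 c^{2}}{5}$
$\left(v{\left(-2 - \left(-3 + 4\right) \right)} + 143\right)^{2} = \left(\frac{4 \left(-2 - \left(-3 + 4\right)\right)^{2}}{5} + 143\right)^{2} = \left(\frac{4 \left(-2 - 1\right)^{2}}{5} + 143\right)^{2} = \left(\frac{4 \left(-3\right)^{2}}{5} + 143\right)^{2} = \left(\frac{4}{5} \cdot 9 + 143\right)^{2} = \left(\frac{36}{5} + 143\right)^{2} = \left(\frac{751}{5}\right)^{2} = \frac{564001}{25}$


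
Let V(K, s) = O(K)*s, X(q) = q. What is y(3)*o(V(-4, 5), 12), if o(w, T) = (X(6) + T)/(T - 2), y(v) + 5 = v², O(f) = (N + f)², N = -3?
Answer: 36/5 ≈ 7.2000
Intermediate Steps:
O(f) = (-3 + f)²
y(v) = -5 + v²
V(K, s) = s*(-3 + K)² (V(K, s) = (-3 + K)²*s = s*(-3 + K)²)
o(w, T) = (6 + T)/(-2 + T) (o(w, T) = (6 + T)/(T - 2) = (6 + T)/(-2 + T))
y(3)*o(V(-4, 5), 12) = (-5 + 3²)*((6 + 12)/(-2 + 12)) = (-5 + 9)*(18/10) = 4*((⅒)*18) = 4*(9/5) = 36/5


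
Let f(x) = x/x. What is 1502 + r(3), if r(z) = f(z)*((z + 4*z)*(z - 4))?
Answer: 1487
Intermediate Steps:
f(x) = 1
r(z) = 5*z*(-4 + z) (r(z) = 1*((z + 4*z)*(z - 4)) = 1*((5*z)*(-4 + z)) = 1*(5*z*(-4 + z)) = 5*z*(-4 + z))
1502 + r(3) = 1502 + 5*3*(-4 + 3) = 1502 + 5*3*(-1) = 1502 - 15 = 1487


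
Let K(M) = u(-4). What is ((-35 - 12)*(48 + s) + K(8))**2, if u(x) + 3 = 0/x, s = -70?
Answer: 1062961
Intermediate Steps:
u(x) = -3 (u(x) = -3 + 0/x = -3 + 0 = -3)
K(M) = -3
((-35 - 12)*(48 + s) + K(8))**2 = ((-35 - 12)*(48 - 70) - 3)**2 = (-47*(-22) - 3)**2 = (1034 - 3)**2 = 1031**2 = 1062961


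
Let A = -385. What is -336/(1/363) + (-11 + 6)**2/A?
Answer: -9391541/77 ≈ -1.2197e+5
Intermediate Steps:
-336/(1/363) + (-11 + 6)**2/A = -336/(1/363) + (-11 + 6)**2/(-385) = -336/1/363 + (-5)**2*(-1/385) = -336*363 + 25*(-1/385) = -121968 - 5/77 = -9391541/77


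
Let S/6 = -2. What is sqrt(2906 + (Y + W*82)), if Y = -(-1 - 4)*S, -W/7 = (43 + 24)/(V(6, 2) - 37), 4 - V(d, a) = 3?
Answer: sqrt(140914)/6 ≈ 62.564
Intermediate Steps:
S = -12 (S = 6*(-2) = -12)
V(d, a) = 1 (V(d, a) = 4 - 1*3 = 4 - 3 = 1)
W = 469/36 (W = -7*(43 + 24)/(1 - 37) = -469/(-36) = -469*(-1)/36 = -7*(-67/36) = 469/36 ≈ 13.028)
Y = -60 (Y = -(-1 - 4)*(-12) = -(-5)*(-12) = -1*60 = -60)
sqrt(2906 + (Y + W*82)) = sqrt(2906 + (-60 + (469/36)*82)) = sqrt(2906 + (-60 + 19229/18)) = sqrt(2906 + 18149/18) = sqrt(70457/18) = sqrt(140914)/6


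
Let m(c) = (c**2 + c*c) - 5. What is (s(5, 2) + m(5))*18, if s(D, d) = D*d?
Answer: 990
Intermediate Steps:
m(c) = -5 + 2*c**2 (m(c) = (c**2 + c**2) - 5 = 2*c**2 - 5 = -5 + 2*c**2)
(s(5, 2) + m(5))*18 = (5*2 + (-5 + 2*5**2))*18 = (10 + (-5 + 2*25))*18 = (10 + (-5 + 50))*18 = (10 + 45)*18 = 55*18 = 990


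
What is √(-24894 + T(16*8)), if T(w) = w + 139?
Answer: I*√24627 ≈ 156.93*I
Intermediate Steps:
T(w) = 139 + w
√(-24894 + T(16*8)) = √(-24894 + (139 + 16*8)) = √(-24894 + (139 + 128)) = √(-24894 + 267) = √(-24627) = I*√24627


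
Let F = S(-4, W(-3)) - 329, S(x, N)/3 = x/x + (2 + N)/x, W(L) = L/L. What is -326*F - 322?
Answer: 213375/2 ≈ 1.0669e+5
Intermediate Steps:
W(L) = 1
S(x, N) = 3 + 3*(2 + N)/x (S(x, N) = 3*(x/x + (2 + N)/x) = 3*(1 + (2 + N)/x) = 3 + 3*(2 + N)/x)
F = -1313/4 (F = 3*(2 + 1 - 4)/(-4) - 329 = 3*(-¼)*(-1) - 329 = ¾ - 329 = -1313/4 ≈ -328.25)
-326*F - 322 = -326*(-1313/4) - 322 = 214019/2 - 322 = 213375/2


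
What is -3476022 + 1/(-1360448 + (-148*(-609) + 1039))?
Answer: -4412034776095/1269277 ≈ -3.4760e+6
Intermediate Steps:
-3476022 + 1/(-1360448 + (-148*(-609) + 1039)) = -3476022 + 1/(-1360448 + (90132 + 1039)) = -3476022 + 1/(-1360448 + 91171) = -3476022 + 1/(-1269277) = -3476022 - 1/1269277 = -4412034776095/1269277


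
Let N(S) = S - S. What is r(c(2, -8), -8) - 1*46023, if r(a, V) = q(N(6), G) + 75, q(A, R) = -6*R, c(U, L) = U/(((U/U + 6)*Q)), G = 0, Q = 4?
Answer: -45948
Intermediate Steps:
N(S) = 0
c(U, L) = U/28 (c(U, L) = U/(((U/U + 6)*4)) = U/(((1 + 6)*4)) = U/((7*4)) = U/28)
r(a, V) = 75 (r(a, V) = -6*0 + 75 = 0 + 75 = 75)
r(c(2, -8), -8) - 1*46023 = 75 - 1*46023 = 75 - 46023 = -45948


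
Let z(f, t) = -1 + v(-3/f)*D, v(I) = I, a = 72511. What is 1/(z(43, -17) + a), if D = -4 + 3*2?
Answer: 43/3117924 ≈ 1.3791e-5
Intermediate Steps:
D = 2 (D = -4 + 6 = 2)
z(f, t) = -1 - 6/f (z(f, t) = -1 - 3/f*2 = -1 - 6/f)
1/(z(43, -17) + a) = 1/((-6 - 1*43)/43 + 72511) = 1/((-6 - 43)/43 + 72511) = 1/((1/43)*(-49) + 72511) = 1/(-49/43 + 72511) = 1/(3117924/43) = 43/3117924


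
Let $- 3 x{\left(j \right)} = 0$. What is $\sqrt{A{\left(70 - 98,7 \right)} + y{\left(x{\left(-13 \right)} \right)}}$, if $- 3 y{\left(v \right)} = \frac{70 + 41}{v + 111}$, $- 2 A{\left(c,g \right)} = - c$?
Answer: $\frac{i \sqrt{129}}{3} \approx 3.7859 i$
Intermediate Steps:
$x{\left(j \right)} = 0$ ($x{\left(j \right)} = \left(- \frac{1}{3}\right) 0 = 0$)
$A{\left(c,g \right)} = \frac{c}{2}$ ($A{\left(c,g \right)} = - \frac{\left(-1\right) c}{2} = \frac{c}{2}$)
$y{\left(v \right)} = - \frac{37}{111 + v}$ ($y{\left(v \right)} = - \frac{\left(70 + 41\right) \frac{1}{v + 111}}{3} = - \frac{111 \frac{1}{111 + v}}{3} = - \frac{37}{111 + v}$)
$\sqrt{A{\left(70 - 98,7 \right)} + y{\left(x{\left(-13 \right)} \right)}} = \sqrt{\frac{70 - 98}{2} - \frac{37}{111 + 0}} = \sqrt{\frac{1}{2} \left(-28\right) - \frac{37}{111}} = \sqrt{-14 - \frac{1}{3}} = \sqrt{- \frac{43}{3}} = \frac{i \sqrt{129}}{3}$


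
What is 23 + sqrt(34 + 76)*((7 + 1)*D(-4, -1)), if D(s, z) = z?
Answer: 23 - 8*sqrt(110) ≈ -60.905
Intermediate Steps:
23 + sqrt(34 + 76)*((7 + 1)*D(-4, -1)) = 23 + sqrt(34 + 76)*((7 + 1)*(-1)) = 23 + sqrt(110)*(8*(-1)) = 23 + sqrt(110)*(-8) = 23 - 8*sqrt(110)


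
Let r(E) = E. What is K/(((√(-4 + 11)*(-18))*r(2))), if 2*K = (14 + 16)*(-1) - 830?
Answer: 215*√7/126 ≈ 4.5146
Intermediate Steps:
K = -430 (K = ((14 + 16)*(-1) - 830)/2 = (30*(-1) - 830)/2 = (-30 - 830)/2 = (½)*(-860) = -430)
K/(((√(-4 + 11)*(-18))*r(2))) = -430*(-1/(36*√(-4 + 11))) = -430*(-√7/252) = -(-215)*√7/126 = 215*√7/126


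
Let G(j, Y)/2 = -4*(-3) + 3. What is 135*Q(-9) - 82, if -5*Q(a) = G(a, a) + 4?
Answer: -1000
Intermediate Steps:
G(j, Y) = 30 (G(j, Y) = 2*(-4*(-3) + 3) = 2*(12 + 3) = 2*15 = 30)
Q(a) = -34/5 (Q(a) = -(30 + 4)/5 = -1/5*34 = -34/5)
135*Q(-9) - 82 = 135*(-34/5) - 82 = -918 - 82 = -1000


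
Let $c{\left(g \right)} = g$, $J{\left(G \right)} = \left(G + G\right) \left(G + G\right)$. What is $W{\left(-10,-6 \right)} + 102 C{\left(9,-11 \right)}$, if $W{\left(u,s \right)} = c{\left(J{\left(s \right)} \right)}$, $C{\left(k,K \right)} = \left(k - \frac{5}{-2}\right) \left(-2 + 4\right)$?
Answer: $2490$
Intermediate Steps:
$C{\left(k,K \right)} = 5 + 2 k$ ($C{\left(k,K \right)} = \left(k - - \frac{5}{2}\right) 2 = \left(k + \frac{5}{2}\right) 2 = \left(\frac{5}{2} + k\right) 2 = 5 + 2 k$)
$J{\left(G \right)} = 4 G^{2}$ ($J{\left(G \right)} = 2 G 2 G = 4 G^{2}$)
$W{\left(u,s \right)} = 4 s^{2}$
$W{\left(-10,-6 \right)} + 102 C{\left(9,-11 \right)} = 4 \left(-6\right)^{2} + 102 \left(5 + 2 \cdot 9\right) = 4 \cdot 36 + 102 \left(5 + 18\right) = 144 + 102 \cdot 23 = 144 + 2346 = 2490$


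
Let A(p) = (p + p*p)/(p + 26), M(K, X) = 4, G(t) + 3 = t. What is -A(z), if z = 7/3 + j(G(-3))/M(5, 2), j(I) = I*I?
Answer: -629/168 ≈ -3.7440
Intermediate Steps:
G(t) = -3 + t
j(I) = I**2
z = 34/3 (z = 7/3 + (-3 - 3)**2/4 = 7*(1/3) + (-6)**2*(1/4) = 7/3 + 36*(1/4) = 7/3 + 9 = 34/3 ≈ 11.333)
A(p) = (p + p**2)/(26 + p)
-A(z) = -34*(1 + 34/3)/(3*(26 + 34/3)) = -34*37/(3*112/3*3) = -34*3*37/(3*112*3) = -1*629/168 = -629/168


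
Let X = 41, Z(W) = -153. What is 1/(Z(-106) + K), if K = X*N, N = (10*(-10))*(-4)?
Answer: 1/16247 ≈ 6.1550e-5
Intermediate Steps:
N = 400 (N = -100*(-4) = 400)
K = 16400 (K = 41*400 = 16400)
1/(Z(-106) + K) = 1/(-153 + 16400) = 1/16247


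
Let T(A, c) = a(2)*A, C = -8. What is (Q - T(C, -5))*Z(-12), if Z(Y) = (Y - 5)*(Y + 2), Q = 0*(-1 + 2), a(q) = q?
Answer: 2720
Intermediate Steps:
Q = 0 (Q = 0*1 = 0)
T(A, c) = 2*A
Z(Y) = (-5 + Y)*(2 + Y)
(Q - T(C, -5))*Z(-12) = (0 - 2*(-8))*(-10 + (-12)² - 3*(-12)) = (0 - 1*(-16))*(-10 + 144 + 36) = (0 + 16)*170 = 16*170 = 2720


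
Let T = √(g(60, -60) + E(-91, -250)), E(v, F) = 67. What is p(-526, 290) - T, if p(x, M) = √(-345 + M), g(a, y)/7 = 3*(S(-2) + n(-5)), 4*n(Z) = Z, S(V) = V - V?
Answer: -√163/2 + I*√55 ≈ -6.3836 + 7.4162*I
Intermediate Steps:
S(V) = 0
n(Z) = Z/4
g(a, y) = -105/4 (g(a, y) = 7*(3*(0 + (¼)*(-5))) = 7*(3*(0 - 5/4)) = 7*(3*(-5/4)) = 7*(-15/4) = -105/4)
T = √163/2 (T = √(-105/4 + 67) = √(163/4) = √163/2 ≈ 6.3836)
p(-526, 290) - T = √(-345 + 290) - √163/2 = √(-55) - √163/2 = I*√55 - √163/2 = -√163/2 + I*√55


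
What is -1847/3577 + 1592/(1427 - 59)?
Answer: 395986/611667 ≈ 0.64739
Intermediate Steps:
-1847/3577 + 1592/(1427 - 59) = -1847*1/3577 + 1592/1368 = -1847/3577 + 1592*(1/1368) = -1847/3577 + 199/171 = 395986/611667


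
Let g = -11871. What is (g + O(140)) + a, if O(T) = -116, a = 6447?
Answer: -5540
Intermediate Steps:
(g + O(140)) + a = (-11871 - 116) + 6447 = -11987 + 6447 = -5540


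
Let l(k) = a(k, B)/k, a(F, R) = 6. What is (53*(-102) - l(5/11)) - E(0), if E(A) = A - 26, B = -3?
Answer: -26966/5 ≈ -5393.2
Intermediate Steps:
E(A) = -26 + A
l(k) = 6/k
(53*(-102) - l(5/11)) - E(0) = (53*(-102) - 6/(5/11)) - (-26 + 0) = (-5406 - 6/(5*(1/11))) - 1*(-26) = (-5406 - 6/5/11) + 26 = (-5406 - 6*11/5) + 26 = (-5406 - 1*66/5) + 26 = (-5406 - 66/5) + 26 = -27096/5 + 26 = -26966/5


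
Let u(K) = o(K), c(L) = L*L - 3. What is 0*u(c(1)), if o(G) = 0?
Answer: 0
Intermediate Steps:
c(L) = -3 + L**2 (c(L) = L**2 - 3 = -3 + L**2)
u(K) = 0
0*u(c(1)) = 0*0 = 0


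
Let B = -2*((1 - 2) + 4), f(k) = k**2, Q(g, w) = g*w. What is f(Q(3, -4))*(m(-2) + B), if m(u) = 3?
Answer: -432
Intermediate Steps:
B = -6 (B = -2*(-1 + 4) = -2*3 = -6)
f(Q(3, -4))*(m(-2) + B) = (3*(-4))**2*(3 - 6) = (-12)**2*(-3) = 144*(-3) = -432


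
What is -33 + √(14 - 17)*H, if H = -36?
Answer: -33 - 36*I*√3 ≈ -33.0 - 62.354*I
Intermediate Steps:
-33 + √(14 - 17)*H = -33 + √(14 - 17)*(-36) = -33 + √(-3)*(-36) = -33 + (I*√3)*(-36) = -33 - 36*I*√3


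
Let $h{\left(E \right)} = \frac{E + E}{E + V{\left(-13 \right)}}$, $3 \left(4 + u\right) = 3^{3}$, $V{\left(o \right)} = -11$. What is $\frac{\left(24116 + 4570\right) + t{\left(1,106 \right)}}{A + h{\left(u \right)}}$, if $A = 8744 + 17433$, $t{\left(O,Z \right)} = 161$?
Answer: $\frac{12363}{11218} \approx 1.1021$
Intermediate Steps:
$u = 5$ ($u = -4 + \frac{3^{3}}{3} = -4 + \frac{1}{3} \cdot 27 = -4 + 9 = 5$)
$h{\left(E \right)} = \frac{2 E}{-11 + E}$ ($h{\left(E \right)} = \frac{E + E}{E - 11} = \frac{2 E}{-11 + E}$)
$A = 26177$
$\frac{\left(24116 + 4570\right) + t{\left(1,106 \right)}}{A + h{\left(u \right)}} = \frac{\left(24116 + 4570\right) + 161}{26177 + 2 \cdot 5 \frac{1}{-11 + 5}} = \frac{28686 + 161}{26177 + 2 \cdot 5 \frac{1}{-6}} = \frac{28847}{26177 + 2 \cdot 5 \left(- \frac{1}{6}\right)} = \frac{28847}{26177 - \frac{5}{3}} = \frac{28847}{\frac{78526}{3}} = 28847 \cdot \frac{3}{78526} = \frac{12363}{11218}$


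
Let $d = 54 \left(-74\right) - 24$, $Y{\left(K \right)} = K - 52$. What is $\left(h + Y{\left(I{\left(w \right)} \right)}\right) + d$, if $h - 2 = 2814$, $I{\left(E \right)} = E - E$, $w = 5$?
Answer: $-1256$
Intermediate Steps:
$I{\left(E \right)} = 0$
$Y{\left(K \right)} = -52 + K$
$h = 2816$ ($h = 2 + 2814 = 2816$)
$d = -4020$ ($d = -3996 - 24 = -4020$)
$\left(h + Y{\left(I{\left(w \right)} \right)}\right) + d = \left(2816 + \left(-52 + 0\right)\right) - 4020 = \left(2816 - 52\right) - 4020 = 2764 - 4020 = -1256$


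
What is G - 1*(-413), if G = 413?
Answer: 826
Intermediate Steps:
G - 1*(-413) = 413 - 1*(-413) = 413 + 413 = 826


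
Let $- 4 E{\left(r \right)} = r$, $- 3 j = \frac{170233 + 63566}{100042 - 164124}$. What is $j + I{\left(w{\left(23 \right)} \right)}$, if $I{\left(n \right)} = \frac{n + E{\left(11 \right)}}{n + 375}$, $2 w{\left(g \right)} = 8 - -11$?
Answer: $\frac{30397792}{24639529} \approx 1.2337$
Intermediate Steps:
$w{\left(g \right)} = \frac{19}{2}$ ($w{\left(g \right)} = \frac{8 - -11}{2} = \frac{8 + 11}{2} = \frac{1}{2} \cdot 19 = \frac{19}{2}$)
$j = \frac{77933}{64082}$ ($j = - \frac{\left(170233 + 63566\right) \frac{1}{100042 - 164124}}{3} = - \frac{233799 \frac{1}{-64082}}{3} = - \frac{233799 \left(- \frac{1}{64082}\right)}{3} = \left(- \frac{1}{3}\right) \left(- \frac{233799}{64082}\right) = \frac{77933}{64082} \approx 1.2161$)
$E{\left(r \right)} = - \frac{r}{4}$
$I{\left(n \right)} = \frac{- \frac{11}{4} + n}{375 + n}$ ($I{\left(n \right)} = \frac{n - \frac{11}{4}}{n + 375} = \frac{n - \frac{11}{4}}{375 + n} = \frac{- \frac{11}{4} + n}{375 + n}$)
$j + I{\left(w{\left(23 \right)} \right)} = \frac{77933}{64082} + \frac{- \frac{11}{4} + \frac{19}{2}}{375 + \frac{19}{2}} = \frac{77933}{64082} + \frac{1}{\frac{769}{2}} \cdot \frac{27}{4} = \frac{77933}{64082} + \frac{2}{769} \cdot \frac{27}{4} = \frac{77933}{64082} + \frac{27}{1538} = \frac{30397792}{24639529}$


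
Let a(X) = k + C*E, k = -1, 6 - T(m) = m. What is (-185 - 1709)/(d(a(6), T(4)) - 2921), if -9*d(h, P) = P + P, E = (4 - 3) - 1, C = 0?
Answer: 17046/26293 ≈ 0.64831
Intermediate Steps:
T(m) = 6 - m
E = 0 (E = 1 - 1 = 0)
a(X) = -1 (a(X) = -1 + 0*0 = -1 + 0 = -1)
d(h, P) = -2*P/9 (d(h, P) = -(P + P)/9 = -2*P/9)
(-185 - 1709)/(d(a(6), T(4)) - 2921) = (-185 - 1709)/(-2*(6 - 1*4)/9 - 2921) = -1894/(-2*(6 - 4)/9 - 2921) = -1894/(-2/9*2 - 2921) = -1894/(-4/9 - 2921) = -1894/(-26293/9) = -1894*(-9/26293) = 17046/26293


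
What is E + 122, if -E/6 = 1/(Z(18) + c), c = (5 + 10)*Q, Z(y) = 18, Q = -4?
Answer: 855/7 ≈ 122.14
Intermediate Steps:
c = -60 (c = (5 + 10)*(-4) = 15*(-4) = -60)
E = ⅐ (E = -6/(18 - 60) = -6/(-42) = -6*(-1/42) = ⅐ ≈ 0.14286)
E + 122 = ⅐ + 122 = 855/7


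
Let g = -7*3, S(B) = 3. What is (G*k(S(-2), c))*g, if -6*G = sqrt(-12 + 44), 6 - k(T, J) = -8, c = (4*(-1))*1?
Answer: 196*sqrt(2) ≈ 277.19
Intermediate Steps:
c = -4 (c = -4*1 = -4)
k(T, J) = 14 (k(T, J) = 6 - 1*(-8) = 6 + 8 = 14)
G = -2*sqrt(2)/3 (G = -sqrt(-12 + 44)/6 = -2*sqrt(2)/3 ≈ -0.94281)
g = -21
(G*k(S(-2), c))*g = (-2*sqrt(2)/3*14)*(-21) = -28*sqrt(2)/3*(-21) = 196*sqrt(2)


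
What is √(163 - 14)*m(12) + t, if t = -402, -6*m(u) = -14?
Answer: -402 + 7*√149/3 ≈ -373.52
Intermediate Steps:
m(u) = 7/3 (m(u) = -⅙*(-14) = 7/3)
√(163 - 14)*m(12) + t = √(163 - 14)*(7/3) - 402 = √149*(7/3) - 402 = 7*√149/3 - 402 = -402 + 7*√149/3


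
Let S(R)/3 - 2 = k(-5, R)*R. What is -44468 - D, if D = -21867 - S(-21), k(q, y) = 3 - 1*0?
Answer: -22784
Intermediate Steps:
k(q, y) = 3 (k(q, y) = 3 + 0 = 3)
S(R) = 6 + 9*R (S(R) = 6 + 3*(3*R) = 6 + 9*R)
D = -21684 (D = -21867 - (6 + 9*(-21)) = -21867 - (6 - 189) = -21867 - 1*(-183) = -21867 + 183 = -21684)
-44468 - D = -44468 - 1*(-21684) = -44468 + 21684 = -22784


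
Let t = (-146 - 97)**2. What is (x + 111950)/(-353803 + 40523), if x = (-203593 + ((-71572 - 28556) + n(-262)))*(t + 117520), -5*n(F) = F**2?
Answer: 280258408931/1566400 ≈ 1.7892e+5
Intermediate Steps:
n(F) = -F**2/5
t = 59049 (t = (-243)**2 = 59049)
x = -280258968681/5 (x = (-203593 + ((-71572 - 28556) - 1/5*(-262)**2))*(59049 + 117520) = (-203593 + (-100128 - 1/5*68644))*176569 = (-203593 + (-100128 - 68644/5))*176569 = (-203593 - 569284/5)*176569 = -1587249/5*176569 = -280258968681/5 ≈ -5.6052e+10)
(x + 111950)/(-353803 + 40523) = (-280258968681/5 + 111950)/(-353803 + 40523) = -280258408931/5/(-313280) = -280258408931/5*(-1/313280) = 280258408931/1566400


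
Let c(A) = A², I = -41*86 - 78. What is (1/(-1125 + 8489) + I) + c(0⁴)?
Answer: -26539855/7364 ≈ -3604.0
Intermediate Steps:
I = -3604 (I = -3526 - 78 = -3604)
(1/(-1125 + 8489) + I) + c(0⁴) = (1/(-1125 + 8489) - 3604) + (0⁴)² = (1/7364 - 3604) + 0² = (1/7364 - 3604) + 0 = -26539855/7364 + 0 = -26539855/7364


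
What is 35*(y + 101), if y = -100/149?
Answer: 523215/149 ≈ 3511.5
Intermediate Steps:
y = -100/149 (y = -100*1/149 = -100/149 ≈ -0.67114)
35*(y + 101) = 35*(-100/149 + 101) = 35*(14949/149) = 523215/149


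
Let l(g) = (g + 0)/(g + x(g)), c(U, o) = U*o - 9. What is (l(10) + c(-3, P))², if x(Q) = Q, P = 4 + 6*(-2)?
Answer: 961/4 ≈ 240.25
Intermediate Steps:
P = -8 (P = 4 - 12 = -8)
c(U, o) = -9 + U*o
l(g) = ½ (l(g) = (g + 0)/(g + g) = g/((2*g)) = g*(1/(2*g)) = ½)
(l(10) + c(-3, P))² = (½ + (-9 - 3*(-8)))² = (½ + (-9 + 24))² = (½ + 15)² = (31/2)² = 961/4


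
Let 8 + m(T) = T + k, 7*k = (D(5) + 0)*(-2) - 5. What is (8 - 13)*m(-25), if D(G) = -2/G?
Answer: 168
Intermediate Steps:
k = -⅗ (k = ((-2/5 + 0)*(-2) - 5)/7 = ((-2*⅕ + 0)*(-2) - 5)/7 = ((-⅖ + 0)*(-2) - 5)/7 = (-⅖*(-2) - 5)/7 = (⅘ - 5)/7 = (⅐)*(-21/5) = -⅗ ≈ -0.60000)
m(T) = -43/5 + T (m(T) = -8 + (T - ⅗) = -8 + (-⅗ + T) = -43/5 + T)
(8 - 13)*m(-25) = (8 - 13)*(-43/5 - 25) = -5*(-168/5) = 168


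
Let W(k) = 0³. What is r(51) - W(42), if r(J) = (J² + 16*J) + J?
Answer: 3468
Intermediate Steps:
W(k) = 0
r(J) = J² + 17*J
r(51) - W(42) = 51*(17 + 51) - 1*0 = 51*68 + 0 = 3468 + 0 = 3468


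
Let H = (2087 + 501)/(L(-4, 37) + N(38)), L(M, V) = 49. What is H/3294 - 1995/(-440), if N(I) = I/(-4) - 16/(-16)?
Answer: 53457137/11739816 ≈ 4.5535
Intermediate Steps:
N(I) = 1 - I/4 (N(I) = I*(-¼) - 16*(-1/16) = -I/4 + 1 = 1 - I/4)
H = 5176/81 (H = (2087 + 501)/(49 + (1 - ¼*38)) = 2588/(49 + (1 - 19/2)) = 2588/(49 - 17/2) = 2588/(81/2) = 2588*(2/81) = 5176/81 ≈ 63.901)
H/3294 - 1995/(-440) = (5176/81)/3294 - 1995/(-440) = (5176/81)*(1/3294) - 1995*(-1/440) = 2588/133407 + 399/88 = 53457137/11739816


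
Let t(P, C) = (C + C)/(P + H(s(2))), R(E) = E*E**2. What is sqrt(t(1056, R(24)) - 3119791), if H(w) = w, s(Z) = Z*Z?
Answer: 11*I*sqrt(1810623895)/265 ≈ 1766.3*I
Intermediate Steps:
s(Z) = Z**2
R(E) = E**3
t(P, C) = 2*C/(4 + P) (t(P, C) = (C + C)/(P + 2**2) = (2*C)/(P + 4) = (2*C)/(4 + P) = 2*C/(4 + P))
sqrt(t(1056, R(24)) - 3119791) = sqrt(2*24**3/(4 + 1056) - 3119791) = sqrt(2*13824/1060 - 3119791) = sqrt(2*13824*(1/1060) - 3119791) = sqrt(6912/265 - 3119791) = sqrt(-826737703/265) = 11*I*sqrt(1810623895)/265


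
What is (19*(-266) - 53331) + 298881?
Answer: 240496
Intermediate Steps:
(19*(-266) - 53331) + 298881 = (-5054 - 53331) + 298881 = -58385 + 298881 = 240496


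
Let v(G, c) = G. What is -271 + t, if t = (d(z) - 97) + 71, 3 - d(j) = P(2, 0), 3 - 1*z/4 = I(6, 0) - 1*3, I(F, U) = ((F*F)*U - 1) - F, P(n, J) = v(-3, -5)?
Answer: -291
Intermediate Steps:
P(n, J) = -3
I(F, U) = -1 - F + U*F**2 (I(F, U) = (F**2*U - 1) - F = (U*F**2 - 1) - F = (-1 + U*F**2) - F = -1 - F + U*F**2)
z = 52 (z = 12 - 4*((-1 - 1*6 + 0*6**2) - 1*3) = 12 - 4*((-1 - 6 + 0*36) - 3) = 12 - 4*((-1 - 6 + 0) - 3) = 12 - 4*(-7 - 3) = 12 - 4*(-10) = 12 + 40 = 52)
d(j) = 6 (d(j) = 3 - 1*(-3) = 3 + 3 = 6)
t = -20 (t = (6 - 97) + 71 = -91 + 71 = -20)
-271 + t = -271 - 20 = -291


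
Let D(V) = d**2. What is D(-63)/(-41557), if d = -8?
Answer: -64/41557 ≈ -0.0015401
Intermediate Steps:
D(V) = 64 (D(V) = (-8)**2 = 64)
D(-63)/(-41557) = 64/(-41557) = 64*(-1/41557) = -64/41557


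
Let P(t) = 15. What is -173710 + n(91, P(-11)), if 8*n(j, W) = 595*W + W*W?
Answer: -690265/4 ≈ -1.7257e+5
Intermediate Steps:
n(j, W) = W²/8 + 595*W/8 (n(j, W) = (595*W + W*W)/8 = (595*W + W²)/8 = (W² + 595*W)/8 = W²/8 + 595*W/8)
-173710 + n(91, P(-11)) = -173710 + (⅛)*15*(595 + 15) = -173710 + (⅛)*15*610 = -173710 + 4575/4 = -690265/4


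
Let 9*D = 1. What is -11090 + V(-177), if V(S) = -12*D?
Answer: -33274/3 ≈ -11091.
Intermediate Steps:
D = ⅑ (D = (⅑)*1 = ⅑ ≈ 0.11111)
V(S) = -4/3 (V(S) = -12*⅑ = -4/3)
-11090 + V(-177) = -11090 - 4/3 = -33274/3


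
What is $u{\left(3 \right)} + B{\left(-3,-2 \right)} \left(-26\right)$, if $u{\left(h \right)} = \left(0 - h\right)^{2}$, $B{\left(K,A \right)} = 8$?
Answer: $-199$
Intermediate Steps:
$u{\left(h \right)} = h^{2}$ ($u{\left(h \right)} = \left(- h\right)^{2} = h^{2}$)
$u{\left(3 \right)} + B{\left(-3,-2 \right)} \left(-26\right) = 3^{2} + 8 \left(-26\right) = 9 - 208 = -199$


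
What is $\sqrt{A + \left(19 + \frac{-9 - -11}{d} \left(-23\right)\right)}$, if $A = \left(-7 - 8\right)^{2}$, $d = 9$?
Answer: $\frac{5 \sqrt{86}}{3} \approx 15.456$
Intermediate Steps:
$A = 225$ ($A = \left(-15\right)^{2} = 225$)
$\sqrt{A + \left(19 + \frac{-9 - -11}{d} \left(-23\right)\right)} = \sqrt{225 + \left(19 + \frac{-9 - -11}{9} \left(-23\right)\right)} = \sqrt{225 + \left(19 + \left(-9 + 11\right) \frac{1}{9} \left(-23\right)\right)} = \sqrt{225 + \left(19 + 2 \cdot \frac{1}{9} \left(-23\right)\right)} = \sqrt{225 + \left(19 + \frac{2}{9} \left(-23\right)\right)} = \sqrt{225 + \left(19 - \frac{46}{9}\right)} = \sqrt{225 + \frac{125}{9}} = \sqrt{\frac{2150}{9}} = \frac{5 \sqrt{86}}{3}$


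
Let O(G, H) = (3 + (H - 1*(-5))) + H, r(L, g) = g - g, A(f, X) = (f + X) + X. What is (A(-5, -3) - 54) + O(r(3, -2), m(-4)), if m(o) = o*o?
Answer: -25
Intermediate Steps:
A(f, X) = f + 2*X (A(f, X) = (X + f) + X = f + 2*X)
m(o) = o²
r(L, g) = 0
O(G, H) = 8 + 2*H (O(G, H) = (3 + (H + 5)) + H = (3 + (5 + H)) + H = (8 + H) + H = 8 + 2*H)
(A(-5, -3) - 54) + O(r(3, -2), m(-4)) = ((-5 + 2*(-3)) - 54) + (8 + 2*(-4)²) = ((-5 - 6) - 54) + (8 + 2*16) = (-11 - 54) + (8 + 32) = -65 + 40 = -25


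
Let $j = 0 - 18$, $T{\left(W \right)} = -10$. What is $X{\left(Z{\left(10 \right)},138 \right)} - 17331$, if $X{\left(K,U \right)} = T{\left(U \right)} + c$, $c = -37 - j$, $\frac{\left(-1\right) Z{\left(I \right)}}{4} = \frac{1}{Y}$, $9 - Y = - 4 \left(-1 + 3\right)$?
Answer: $-17360$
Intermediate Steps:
$Y = 17$ ($Y = 9 - - 4 \left(-1 + 3\right) = 9 - \left(-4\right) 2 = 9 - -8 = 9 + 8 = 17$)
$Z{\left(I \right)} = - \frac{4}{17}$
$j = -18$ ($j = 0 - 18 = -18$)
$c = -19$ ($c = -37 - -18 = -37 + 18 = -19$)
$X{\left(K,U \right)} = -29$ ($X{\left(K,U \right)} = -10 - 19 = -29$)
$X{\left(Z{\left(10 \right)},138 \right)} - 17331 = -29 - 17331 = -17360$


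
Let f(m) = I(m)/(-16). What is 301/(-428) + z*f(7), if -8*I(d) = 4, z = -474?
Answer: -26563/1712 ≈ -15.516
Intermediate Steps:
I(d) = -½ (I(d) = -⅛*4 = -½)
f(m) = 1/32 (f(m) = -½/(-16) = -½*(-1/16) = 1/32)
301/(-428) + z*f(7) = 301/(-428) - 474*1/32 = 301*(-1/428) - 237/16 = -301/428 - 237/16 = -26563/1712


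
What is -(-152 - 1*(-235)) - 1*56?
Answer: -139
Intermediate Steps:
-(-152 - 1*(-235)) - 1*56 = -(-152 + 235) - 56 = -1*83 - 56 = -83 - 56 = -139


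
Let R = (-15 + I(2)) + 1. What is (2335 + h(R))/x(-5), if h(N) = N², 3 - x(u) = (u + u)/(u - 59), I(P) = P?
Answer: 79328/91 ≈ 871.74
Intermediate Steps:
x(u) = 3 - 2*u/(-59 + u) (x(u) = 3 - (u + u)/(u - 59) = 3 - 2*u/(-59 + u))
R = -12 (R = (-15 + 2) + 1 = -13 + 1 = -12)
(2335 + h(R))/x(-5) = (2335 + (-12)²)/(((-177 - 5)/(-59 - 5))) = (2335 + 144)/((-182/(-64))) = 2479/((-1/64*(-182))) = 2479/(91/32) = 2479*(32/91) = 79328/91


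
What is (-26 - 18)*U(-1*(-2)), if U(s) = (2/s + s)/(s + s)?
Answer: -33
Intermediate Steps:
U(s) = (s + 2/s)/(2*s) (U(s) = (s + 2/s)/((2*s)) = (s + 2/s)*(1/(2*s)) = (s + 2/s)/(2*s))
(-26 - 18)*U(-1*(-2)) = (-26 - 18)*(1/2 + (-1*(-2))**(-2)) = -44*(1/2 + 2**(-2)) = -44*(1/2 + 1/4) = -44*3/4 = -33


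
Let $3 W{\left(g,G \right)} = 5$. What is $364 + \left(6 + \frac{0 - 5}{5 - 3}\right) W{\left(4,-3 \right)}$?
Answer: $\frac{2219}{6} \approx 369.83$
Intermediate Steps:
$W{\left(g,G \right)} = \frac{5}{3}$ ($W{\left(g,G \right)} = \frac{1}{3} \cdot 5 = \frac{5}{3}$)
$364 + \left(6 + \frac{0 - 5}{5 - 3}\right) W{\left(4,-3 \right)} = 364 + \left(6 + \frac{0 - 5}{5 - 3}\right) \frac{5}{3} = 364 + \left(6 - \frac{5}{2}\right) \frac{5}{3} = 364 + \frac{7}{2} \cdot \frac{5}{3} = 364 + \frac{35}{6} = \frac{2219}{6}$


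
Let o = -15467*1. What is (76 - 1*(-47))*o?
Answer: -1902441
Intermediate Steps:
o = -15467
(76 - 1*(-47))*o = (76 - 1*(-47))*(-15467) = (76 + 47)*(-15467) = 123*(-15467) = -1902441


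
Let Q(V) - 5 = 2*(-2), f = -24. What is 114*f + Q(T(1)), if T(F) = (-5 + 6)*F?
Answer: -2735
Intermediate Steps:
T(F) = F (T(F) = 1*F = F)
Q(V) = 1 (Q(V) = 5 + 2*(-2) = 5 - 4 = 1)
114*f + Q(T(1)) = 114*(-24) + 1 = -2736 + 1 = -2735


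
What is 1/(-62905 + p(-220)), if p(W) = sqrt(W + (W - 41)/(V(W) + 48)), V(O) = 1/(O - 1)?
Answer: -667233335/41972315329396 - I*sqrt(25363681147)/41972315329396 ≈ -1.5897e-5 - 3.7944e-9*I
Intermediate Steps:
V(O) = 1/(-1 + O)
p(W) = sqrt(W + (-41 + W)/(48 + 1/(-1 + W))) (p(W) = sqrt(W + (W - 41)/(1/(-1 + W) + 48)) = sqrt(W + (-41 + W)/(48 + 1/(-1 + W))))
1/(-62905 + p(-220)) = 1/(-62905 + sqrt((41 - 89*(-220) + 49*(-220)**2)/(-47 + 48*(-220)))) = 1/(-62905 + sqrt((41 + 19580 + 49*48400)/(-47 - 10560))) = 1/(-62905 + sqrt((41 + 19580 + 2371600)/(-10607))) = 1/(-62905 + sqrt(-1/10607*2391221)) = 1/(-62905 + sqrt(-2391221/10607)) = 1/(-62905 + I*sqrt(25363681147)/10607)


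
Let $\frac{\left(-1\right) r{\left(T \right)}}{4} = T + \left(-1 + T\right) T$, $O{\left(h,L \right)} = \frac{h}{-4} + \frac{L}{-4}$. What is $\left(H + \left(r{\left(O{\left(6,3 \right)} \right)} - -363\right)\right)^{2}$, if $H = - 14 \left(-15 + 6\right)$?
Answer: $\frac{3515625}{16} \approx 2.1973 \cdot 10^{5}$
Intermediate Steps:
$O{\left(h,L \right)} = - \frac{L}{4} - \frac{h}{4}$ ($O{\left(h,L \right)} = h \left(- \frac{1}{4}\right) + L \left(- \frac{1}{4}\right) = - \frac{h}{4} - \frac{L}{4} = - \frac{L}{4} - \frac{h}{4}$)
$H = 126$ ($H = \left(-14\right) \left(-9\right) = 126$)
$r{\left(T \right)} = - 4 T - 4 T \left(-1 + T\right)$ ($r{\left(T \right)} = - 4 \left(T + \left(-1 + T\right) T\right) = - 4 \left(T + T \left(-1 + T\right)\right) = - 4 T - 4 T \left(-1 + T\right)$)
$\left(H + \left(r{\left(O{\left(6,3 \right)} \right)} - -363\right)\right)^{2} = \left(126 - \left(-363 + 4 \left(\left(- \frac{1}{4}\right) 3 - \frac{3}{2}\right)^{2}\right)\right)^{2} = \left(126 + \left(- 4 \left(- \frac{3}{4} - \frac{3}{2}\right)^{2} + 363\right)\right)^{2} = \left(126 + \left(- 4 \left(- \frac{9}{4}\right)^{2} + 363\right)\right)^{2} = \left(126 + \left(\left(-4\right) \frac{81}{16} + 363\right)\right)^{2} = \left(126 + \left(- \frac{81}{4} + 363\right)\right)^{2} = \left(126 + \frac{1371}{4}\right)^{2} = \left(\frac{1875}{4}\right)^{2} = \frac{3515625}{16}$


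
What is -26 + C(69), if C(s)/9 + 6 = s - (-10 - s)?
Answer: 1252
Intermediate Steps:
C(s) = 36 + 18*s (C(s) = -54 + 9*(s - (-10 - s)) = -54 + 9*(s + (10 + s)) = -54 + 9*(10 + 2*s) = -54 + (90 + 18*s) = 36 + 18*s)
-26 + C(69) = -26 + (36 + 18*69) = -26 + (36 + 1242) = -26 + 1278 = 1252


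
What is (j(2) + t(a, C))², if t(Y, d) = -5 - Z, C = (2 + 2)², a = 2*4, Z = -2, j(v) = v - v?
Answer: 9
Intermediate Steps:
j(v) = 0
a = 8
C = 16 (C = 4² = 16)
t(Y, d) = -3 (t(Y, d) = -5 - 1*(-2) = -5 + 2 = -3)
(j(2) + t(a, C))² = (0 - 3)² = (-3)² = 9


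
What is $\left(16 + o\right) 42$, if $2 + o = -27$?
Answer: $-546$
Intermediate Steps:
$o = -29$ ($o = -2 - 27 = -29$)
$\left(16 + o\right) 42 = \left(16 - 29\right) 42 = \left(-13\right) 42 = -546$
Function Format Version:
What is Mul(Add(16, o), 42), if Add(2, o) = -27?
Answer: -546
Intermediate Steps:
o = -29 (o = Add(-2, -27) = -29)
Mul(Add(16, o), 42) = Mul(Add(16, -29), 42) = Mul(-13, 42) = -546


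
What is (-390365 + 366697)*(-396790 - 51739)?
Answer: 10615784372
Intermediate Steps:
(-390365 + 366697)*(-396790 - 51739) = -23668*(-448529) = 10615784372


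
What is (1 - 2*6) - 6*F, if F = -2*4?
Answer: 37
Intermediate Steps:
F = -8
(1 - 2*6) - 6*F = (1 - 2*6) - 6*(-8) = (1 - 12) + 48 = -11 + 48 = 37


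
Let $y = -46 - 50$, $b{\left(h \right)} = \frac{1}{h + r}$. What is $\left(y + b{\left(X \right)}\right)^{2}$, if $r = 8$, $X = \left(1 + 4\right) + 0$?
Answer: $\frac{1555009}{169} \approx 9201.2$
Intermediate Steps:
$X = 5$ ($X = 5 + 0 = 5$)
$b{\left(h \right)} = \frac{1}{8 + h}$ ($b{\left(h \right)} = \frac{1}{h + 8} = \frac{1}{8 + h}$)
$y = -96$
$\left(y + b{\left(X \right)}\right)^{2} = \left(-96 + \frac{1}{8 + 5}\right)^{2} = \left(-96 + \frac{1}{13}\right)^{2} = \left(- \frac{1247}{13}\right)^{2} = \frac{1555009}{169}$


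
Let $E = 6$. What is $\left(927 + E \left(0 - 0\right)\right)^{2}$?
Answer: $859329$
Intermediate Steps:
$\left(927 + E \left(0 - 0\right)\right)^{2} = \left(927 + 6 \left(0 - 0\right)\right)^{2} = \left(927 + 6 \left(0 + 0\right)\right)^{2} = \left(927 + 6 \cdot 0\right)^{2} = \left(927 + 0\right)^{2} = 927^{2} = 859329$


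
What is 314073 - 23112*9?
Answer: 106065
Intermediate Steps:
314073 - 23112*9 = 314073 - 1*208008 = 314073 - 208008 = 106065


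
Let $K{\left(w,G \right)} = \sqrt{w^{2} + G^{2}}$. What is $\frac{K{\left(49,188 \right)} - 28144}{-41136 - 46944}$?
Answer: $\frac{1759}{5505} - \frac{\sqrt{37745}}{88080} \approx 0.31732$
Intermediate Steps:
$K{\left(w,G \right)} = \sqrt{G^{2} + w^{2}}$
$\frac{K{\left(49,188 \right)} - 28144}{-41136 - 46944} = \frac{\sqrt{188^{2} + 49^{2}} - 28144}{-41136 - 46944} = \frac{\sqrt{35344 + 2401} - 28144}{-88080} = \left(\sqrt{37745} - 28144\right) \left(- \frac{1}{88080}\right) = \left(-28144 + \sqrt{37745}\right) \left(- \frac{1}{88080}\right) = \frac{1759}{5505} - \frac{\sqrt{37745}}{88080}$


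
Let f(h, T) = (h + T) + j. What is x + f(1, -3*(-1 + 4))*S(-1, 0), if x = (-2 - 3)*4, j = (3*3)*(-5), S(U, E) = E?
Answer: -20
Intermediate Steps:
j = -45 (j = 9*(-5) = -45)
x = -20 (x = -5*4 = -20)
f(h, T) = -45 + T + h (f(h, T) = (h + T) - 45 = (T + h) - 45 = -45 + T + h)
x + f(1, -3*(-1 + 4))*S(-1, 0) = -20 + (-45 - 3*(-1 + 4) + 1)*0 = -20 + (-45 - 3*3 + 1)*0 = -20 + (-45 - 9 + 1)*0 = -20 - 53*0 = -20 + 0 = -20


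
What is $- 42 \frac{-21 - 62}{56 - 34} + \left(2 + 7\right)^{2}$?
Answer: $\frac{2634}{11} \approx 239.45$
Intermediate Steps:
$- 42 \frac{-21 - 62}{56 - 34} + \left(2 + 7\right)^{2} = - 42 \left(- \frac{83}{22}\right) + 9^{2} = - 42 \left(\left(-83\right) \frac{1}{22}\right) + 81 = \left(-42\right) \left(- \frac{83}{22}\right) + 81 = \frac{1743}{11} + 81 = \frac{2634}{11}$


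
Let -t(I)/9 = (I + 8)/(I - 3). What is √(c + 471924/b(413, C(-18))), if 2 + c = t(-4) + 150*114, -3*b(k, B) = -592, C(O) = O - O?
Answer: √5230882363/518 ≈ 139.62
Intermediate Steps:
t(I) = -9*(8 + I)/(-3 + I) (t(I) = -9*(I + 8)/(I - 3) = -9*(8 + I)/(-3 + I))
C(O) = 0
b(k, B) = 592/3 (b(k, B) = -⅓*(-592) = 592/3)
c = 119722/7 (c = -2 + (9*(-8 - 1*(-4))/(-3 - 4) + 150*114) = -2 + (9*(-8 + 4)/(-7) + 17100) = -2 + (9*(-⅐)*(-4) + 17100) = -2 + (36/7 + 17100) = -2 + 119736/7 = 119722/7 ≈ 17103.)
√(c + 471924/b(413, C(-18))) = √(119722/7 + 471924/(592/3)) = √(119722/7 + 471924*(3/592)) = √(119722/7 + 353943/148) = √(20196457/1036) = √5230882363/518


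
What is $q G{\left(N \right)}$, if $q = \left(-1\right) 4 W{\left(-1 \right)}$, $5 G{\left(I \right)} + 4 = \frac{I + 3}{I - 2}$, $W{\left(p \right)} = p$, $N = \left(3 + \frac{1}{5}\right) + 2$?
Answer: $- \frac{23}{20} \approx -1.15$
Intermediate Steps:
$N = \frac{26}{5}$ ($N = \left(3 + \frac{1}{5}\right) + 2 = \frac{16}{5} + 2 = \frac{26}{5} \approx 5.2$)
$G{\left(I \right)} = - \frac{4}{5} + \frac{3 + I}{5 \left(-2 + I\right)}$ ($G{\left(I \right)} = - \frac{4}{5} + \frac{\left(I + 3\right) \frac{1}{I - 2}}{5} = - \frac{4}{5} + \frac{\left(3 + I\right) \frac{1}{-2 + I}}{5} = - \frac{4}{5} + \frac{\frac{1}{-2 + I} \left(3 + I\right)}{5} = - \frac{4}{5} + \frac{3 + I}{5 \left(-2 + I\right)}$)
$q = 4$ ($q = \left(-1\right) 4 \left(-1\right) = \left(-4\right) \left(-1\right) = 4$)
$q G{\left(N \right)} = 4 \frac{11 - \frac{78}{5}}{5 \left(-2 + \frac{26}{5}\right)} = 4 \frac{11 - \frac{78}{5}}{5 \cdot \frac{16}{5}} = 4 \cdot \frac{1}{5} \cdot \frac{5}{16} \left(- \frac{23}{5}\right) = 4 \left(- \frac{23}{80}\right) = - \frac{23}{20}$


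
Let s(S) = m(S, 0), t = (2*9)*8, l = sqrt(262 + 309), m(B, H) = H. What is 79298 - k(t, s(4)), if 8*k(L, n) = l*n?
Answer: 79298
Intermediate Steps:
l = sqrt(571) ≈ 23.896
t = 144 (t = 18*8 = 144)
s(S) = 0
k(L, n) = n*sqrt(571)/8 (k(L, n) = (sqrt(571)*n)/8 = (n*sqrt(571))/8 = n*sqrt(571)/8)
79298 - k(t, s(4)) = 79298 - 0*sqrt(571)/8 = 79298 - 1*0 = 79298 + 0 = 79298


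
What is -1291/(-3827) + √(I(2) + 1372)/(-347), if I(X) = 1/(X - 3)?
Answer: 1291/3827 - √1371/347 ≈ 0.23063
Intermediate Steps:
I(X) = 1/(-3 + X)
-1291/(-3827) + √(I(2) + 1372)/(-347) = -1291/(-3827) + √(1/(-3 + 2) + 1372)/(-347) = -1291*(-1/3827) + √(1/(-1) + 1372)*(-1/347) = 1291/3827 + √(-1 + 1372)*(-1/347) = 1291/3827 + √1371*(-1/347) = 1291/3827 - √1371/347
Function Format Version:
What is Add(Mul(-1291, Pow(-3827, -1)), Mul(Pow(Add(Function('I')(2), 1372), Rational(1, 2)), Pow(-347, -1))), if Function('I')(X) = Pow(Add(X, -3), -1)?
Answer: Add(Rational(1291, 3827), Mul(Rational(-1, 347), Pow(1371, Rational(1, 2)))) ≈ 0.23063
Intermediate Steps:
Function('I')(X) = Pow(Add(-3, X), -1)
Add(Mul(-1291, Pow(-3827, -1)), Mul(Pow(Add(Function('I')(2), 1372), Rational(1, 2)), Pow(-347, -1))) = Add(Mul(-1291, Pow(-3827, -1)), Mul(Pow(Add(Pow(Add(-3, 2), -1), 1372), Rational(1, 2)), Pow(-347, -1))) = Add(Mul(-1291, Rational(-1, 3827)), Mul(Pow(Add(Pow(-1, -1), 1372), Rational(1, 2)), Rational(-1, 347))) = Add(Rational(1291, 3827), Mul(Pow(Add(-1, 1372), Rational(1, 2)), Rational(-1, 347))) = Add(Rational(1291, 3827), Mul(Pow(1371, Rational(1, 2)), Rational(-1, 347))) = Add(Rational(1291, 3827), Mul(Rational(-1, 347), Pow(1371, Rational(1, 2))))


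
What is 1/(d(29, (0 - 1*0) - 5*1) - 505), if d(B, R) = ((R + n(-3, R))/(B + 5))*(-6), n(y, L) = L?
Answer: -17/8555 ≈ -0.0019871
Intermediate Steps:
d(B, R) = -12*R/(5 + B) (d(B, R) = ((R + R)/(B + 5))*(-6) = ((2*R)/(5 + B))*(-6) = (2*R/(5 + B))*(-6) = -12*R/(5 + B))
1/(d(29, (0 - 1*0) - 5*1) - 505) = 1/(-12*((0 - 1*0) - 5*1)/(5 + 29) - 505) = 1/(-12*((0 + 0) - 5)/34 - 505) = 1/(-12*(0 - 5)*1/34 - 505) = 1/(-12*(-5)*1/34 - 505) = 1/(30/17 - 505) = 1/(-8555/17) = -17/8555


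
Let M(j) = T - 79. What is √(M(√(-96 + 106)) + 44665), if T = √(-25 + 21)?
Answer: √(44586 + 2*I) ≈ 211.15 + 0.0047*I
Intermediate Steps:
T = 2*I (T = √(-4) = 2*I ≈ 2.0*I)
M(j) = -79 + 2*I (M(j) = 2*I - 79 = -79 + 2*I)
√(M(√(-96 + 106)) + 44665) = √((-79 + 2*I) + 44665) = √(44586 + 2*I)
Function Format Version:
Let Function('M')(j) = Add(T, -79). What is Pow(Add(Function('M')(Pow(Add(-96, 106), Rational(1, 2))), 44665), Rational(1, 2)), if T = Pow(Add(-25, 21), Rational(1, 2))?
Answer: Pow(Add(44586, Mul(2, I)), Rational(1, 2)) ≈ Add(211.15, Mul(0.0047, I))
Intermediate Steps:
T = Mul(2, I) (T = Pow(-4, Rational(1, 2)) = Mul(2, I) ≈ Mul(2.0000, I))
Function('M')(j) = Add(-79, Mul(2, I)) (Function('M')(j) = Add(Mul(2, I), -79) = Add(-79, Mul(2, I)))
Pow(Add(Function('M')(Pow(Add(-96, 106), Rational(1, 2))), 44665), Rational(1, 2)) = Pow(Add(Add(-79, Mul(2, I)), 44665), Rational(1, 2)) = Pow(Add(44586, Mul(2, I)), Rational(1, 2))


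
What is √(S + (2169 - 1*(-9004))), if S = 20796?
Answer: √31969 ≈ 178.80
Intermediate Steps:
√(S + (2169 - 1*(-9004))) = √(20796 + (2169 - 1*(-9004))) = √(20796 + (2169 + 9004)) = √(20796 + 11173) = √31969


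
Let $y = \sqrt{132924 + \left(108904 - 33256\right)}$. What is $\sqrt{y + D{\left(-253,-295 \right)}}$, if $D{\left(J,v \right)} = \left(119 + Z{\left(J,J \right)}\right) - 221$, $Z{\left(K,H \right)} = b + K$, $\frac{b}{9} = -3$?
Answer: $\sqrt{-382 + 2 \sqrt{52143}} \approx 8.6427$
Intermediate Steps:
$b = -27$ ($b = 9 \left(-3\right) = -27$)
$Z{\left(K,H \right)} = -27 + K$
$D{\left(J,v \right)} = -129 + J$ ($D{\left(J,v \right)} = \left(119 + \left(-27 + J\right)\right) - 221 = \left(92 + J\right) - 221 = -129 + J$)
$y = 2 \sqrt{52143}$ ($y = \sqrt{132924 + 75648} = \sqrt{208572} = 2 \sqrt{52143} \approx 456.7$)
$\sqrt{y + D{\left(-253,-295 \right)}} = \sqrt{2 \sqrt{52143} - 382} = \sqrt{-382 + 2 \sqrt{52143}}$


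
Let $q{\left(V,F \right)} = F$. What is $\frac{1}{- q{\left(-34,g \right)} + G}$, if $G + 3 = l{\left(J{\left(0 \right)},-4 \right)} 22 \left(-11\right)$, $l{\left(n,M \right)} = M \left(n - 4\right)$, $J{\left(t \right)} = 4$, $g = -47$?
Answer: $\frac{1}{44} \approx 0.022727$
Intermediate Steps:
$l{\left(n,M \right)} = M \left(-4 + n\right)$
$G = -3$ ($G = -3 + - 4 \left(-4 + 4\right) 22 \left(-11\right) = -3 + \left(-4\right) 0 \cdot 22 \left(-11\right) = -3 + 0 \cdot 22 \left(-11\right) = -3 + 0 \left(-11\right) = -3 + 0 = -3$)
$\frac{1}{- q{\left(-34,g \right)} + G} = \frac{1}{\left(-1\right) \left(-47\right) - 3} = \frac{1}{47 - 3} = \frac{1}{44}$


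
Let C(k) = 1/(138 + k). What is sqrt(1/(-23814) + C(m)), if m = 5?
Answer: sqrt(20309718)/54054 ≈ 0.083373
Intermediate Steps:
sqrt(1/(-23814) + C(m)) = sqrt(1/(-23814) + 1/(138 + 5)) = sqrt(-1/23814 + 1/143) = sqrt(23671/3405402) = sqrt(20309718)/54054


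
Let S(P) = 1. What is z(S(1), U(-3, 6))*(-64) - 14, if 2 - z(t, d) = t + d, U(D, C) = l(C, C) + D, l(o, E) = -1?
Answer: -334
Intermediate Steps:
U(D, C) = -1 + D
z(t, d) = 2 - d - t (z(t, d) = 2 - (t + d) = 2 - (d + t) = 2 + (-d - t) = 2 - d - t)
z(S(1), U(-3, 6))*(-64) - 14 = (2 - (-1 - 3) - 1*1)*(-64) - 14 = (2 - 1*(-4) - 1)*(-64) - 14 = (2 + 4 - 1)*(-64) - 14 = 5*(-64) - 14 = -320 - 14 = -334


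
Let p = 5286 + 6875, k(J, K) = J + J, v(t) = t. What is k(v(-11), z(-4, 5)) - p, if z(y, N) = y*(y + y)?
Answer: -12183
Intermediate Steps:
z(y, N) = 2*y**2 (z(y, N) = y*(2*y) = 2*y**2)
k(J, K) = 2*J
p = 12161
k(v(-11), z(-4, 5)) - p = 2*(-11) - 1*12161 = -22 - 12161 = -12183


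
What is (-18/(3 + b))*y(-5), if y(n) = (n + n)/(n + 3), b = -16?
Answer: 90/13 ≈ 6.9231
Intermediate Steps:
y(n) = 2*n/(3 + n) (y(n) = (2*n)/(3 + n) = 2*n/(3 + n))
(-18/(3 + b))*y(-5) = (-18/(3 - 16))*(2*(-5)/(3 - 5)) = (-18/(-13))*(2*(-5)/(-2)) = (-18*(-1/13))*(2*(-5)*(-½)) = (18/13)*5 = 90/13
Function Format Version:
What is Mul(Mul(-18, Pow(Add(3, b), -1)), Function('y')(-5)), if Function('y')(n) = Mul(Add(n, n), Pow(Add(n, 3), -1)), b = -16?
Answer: Rational(90, 13) ≈ 6.9231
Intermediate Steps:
Function('y')(n) = Mul(2, n, Pow(Add(3, n), -1)) (Function('y')(n) = Mul(Mul(2, n), Pow(Add(3, n), -1)) = Mul(2, n, Pow(Add(3, n), -1)))
Mul(Mul(-18, Pow(Add(3, b), -1)), Function('y')(-5)) = Mul(Mul(-18, Pow(Add(3, -16), -1)), Mul(2, -5, Pow(Add(3, -5), -1))) = Mul(Mul(-18, Pow(-13, -1)), Mul(2, -5, Pow(-2, -1))) = Mul(Mul(-18, Rational(-1, 13)), Mul(2, -5, Rational(-1, 2))) = Mul(Rational(18, 13), 5) = Rational(90, 13)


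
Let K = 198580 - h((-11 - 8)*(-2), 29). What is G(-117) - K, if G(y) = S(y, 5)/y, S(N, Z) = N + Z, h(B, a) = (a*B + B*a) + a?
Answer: -22972487/117 ≈ -1.9635e+5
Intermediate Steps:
h(B, a) = a + 2*B*a (h(B, a) = (B*a + B*a) + a = 2*B*a + a = a + 2*B*a)
K = 196347 (K = 198580 - 29*(1 + 2*((-11 - 8)*(-2))) = 198580 - 29*(1 + 2*(-19*(-2))) = 198580 - 29*(1 + 2*38) = 198580 - 29*(1 + 76) = 198580 - 29*77 = 198580 - 1*2233 = 198580 - 2233 = 196347)
G(y) = (5 + y)/y (G(y) = (y + 5)/y = (5 + y)/y)
G(-117) - K = (5 - 117)/(-117) - 1*196347 = -1/117*(-112) - 196347 = 112/117 - 196347 = -22972487/117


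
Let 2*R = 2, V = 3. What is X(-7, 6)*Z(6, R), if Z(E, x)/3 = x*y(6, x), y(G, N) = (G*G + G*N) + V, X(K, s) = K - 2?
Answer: -1215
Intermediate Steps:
X(K, s) = -2 + K
R = 1 (R = (1/2)*2 = 1)
y(G, N) = 3 + G**2 + G*N (y(G, N) = (G*G + G*N) + 3 = (G**2 + G*N) + 3 = 3 + G**2 + G*N)
Z(E, x) = 3*x*(39 + 6*x) (Z(E, x) = 3*(x*(3 + 6**2 + 6*x)) = 3*(x*(3 + 36 + 6*x)) = 3*(x*(39 + 6*x)) = 3*x*(39 + 6*x))
X(-7, 6)*Z(6, R) = (-2 - 7)*(9*1*(13 + 2*1)) = -81*(13 + 2) = -81*15 = -9*135 = -1215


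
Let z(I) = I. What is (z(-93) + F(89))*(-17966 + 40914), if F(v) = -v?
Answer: -4176536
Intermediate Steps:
(z(-93) + F(89))*(-17966 + 40914) = (-93 - 1*89)*(-17966 + 40914) = (-93 - 89)*22948 = -182*22948 = -4176536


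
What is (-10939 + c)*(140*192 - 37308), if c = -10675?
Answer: 225390792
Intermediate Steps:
(-10939 + c)*(140*192 - 37308) = (-10939 - 10675)*(140*192 - 37308) = -21614*(26880 - 37308) = -21614*(-10428) = 225390792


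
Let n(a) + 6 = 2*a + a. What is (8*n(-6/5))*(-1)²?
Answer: -384/5 ≈ -76.800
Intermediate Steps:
n(a) = -6 + 3*a (n(a) = -6 + (2*a + a) = -6 + 3*a)
(8*n(-6/5))*(-1)² = (8*(-6 + 3*(-6/5)))*(-1)² = (8*(-6 + 3*(-6*⅕)))*1 = (8*(-6 + 3*(-6/5)))*1 = (8*(-6 - 18/5))*1 = (8*(-48/5))*1 = -384/5*1 = -384/5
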